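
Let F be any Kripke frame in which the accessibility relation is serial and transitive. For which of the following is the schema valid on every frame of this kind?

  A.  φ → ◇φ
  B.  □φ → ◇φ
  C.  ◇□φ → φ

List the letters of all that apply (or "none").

B

(A) φ → ◇φ (the dual of axiom T) characterises the reflexive frames. Such an R need not be reflexive — not valid.
(B) □φ → ◇φ (axiom D) characterises the serial frames. Every such R is serial — valid.
(C) ◇□φ → φ is the dual of axiom B, which corresponds to symmetry. Such an R need not be symmetric — not valid.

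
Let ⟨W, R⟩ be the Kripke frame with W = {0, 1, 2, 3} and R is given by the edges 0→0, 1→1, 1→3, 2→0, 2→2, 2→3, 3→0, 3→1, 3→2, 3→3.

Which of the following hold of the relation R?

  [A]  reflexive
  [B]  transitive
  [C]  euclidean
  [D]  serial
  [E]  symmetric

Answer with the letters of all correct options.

(A) reflexive: each world relates to itself.
(B) not transitive: 1 R 3 and 3 R 0 but not 1 R 0.
(C) not euclidean: 2 R 0 and 2 R 2 but not 0 R 2.
(D) serial: every world has an R-successor.
(E) not symmetric: 2 R 0 but not 0 R 2.

A, D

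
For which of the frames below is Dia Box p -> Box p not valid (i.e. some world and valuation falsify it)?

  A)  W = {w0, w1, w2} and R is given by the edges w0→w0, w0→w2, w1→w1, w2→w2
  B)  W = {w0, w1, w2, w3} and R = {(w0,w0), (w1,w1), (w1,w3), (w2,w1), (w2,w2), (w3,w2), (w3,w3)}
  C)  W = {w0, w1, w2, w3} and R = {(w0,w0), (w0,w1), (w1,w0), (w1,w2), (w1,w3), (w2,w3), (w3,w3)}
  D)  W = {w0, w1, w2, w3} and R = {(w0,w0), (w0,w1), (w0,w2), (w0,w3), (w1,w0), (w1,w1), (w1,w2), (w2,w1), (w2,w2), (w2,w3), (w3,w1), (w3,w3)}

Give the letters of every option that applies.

The schema Dia Box p -> Box p is the dual of axiom 5; it is valid on a frame iff R is euclidean.
(A) R is not euclidean (w0 R w2 and w0 R w0 but not w2 R w0), so the schema fails here.
(B) R is not euclidean (w1 R w3 and w1 R w1 but not w3 R w1), so the schema fails here.
(C) R is not euclidean (w1 R w0 and w1 R w2 but not w0 R w2), so the schema fails here.
(D) R is not euclidean (w0 R w1 and w0 R w3 but not w1 R w3), so the schema fails here.

A, B, C, D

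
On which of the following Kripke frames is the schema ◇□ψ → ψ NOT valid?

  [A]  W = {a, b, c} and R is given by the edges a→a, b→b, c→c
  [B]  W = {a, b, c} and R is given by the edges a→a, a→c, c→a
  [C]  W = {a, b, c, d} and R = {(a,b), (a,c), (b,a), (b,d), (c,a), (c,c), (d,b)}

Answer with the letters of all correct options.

none

The schema ◇□ψ → ψ is the dual of axiom B; it is valid on a frame iff R is symmetric.
(A) R is symmetric (every R-edge is matched by its reverse), so the schema is valid here.
(B) R is symmetric (every R-edge is matched by its reverse), so the schema is valid here.
(C) R is symmetric (every R-edge is matched by its reverse), so the schema is valid here.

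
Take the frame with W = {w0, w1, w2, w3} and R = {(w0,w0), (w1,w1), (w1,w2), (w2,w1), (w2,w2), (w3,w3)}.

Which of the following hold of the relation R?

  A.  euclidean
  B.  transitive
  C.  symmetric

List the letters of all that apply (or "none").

A, B, C

(A) euclidean: any two R-successors of the same world are R-related.
(B) transitive: R is closed under composition.
(C) symmetric: every R-edge is matched by its reverse.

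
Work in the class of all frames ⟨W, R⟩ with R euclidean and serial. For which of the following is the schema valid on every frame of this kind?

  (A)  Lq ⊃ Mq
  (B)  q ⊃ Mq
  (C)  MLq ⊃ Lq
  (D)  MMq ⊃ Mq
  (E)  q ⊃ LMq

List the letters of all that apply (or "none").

A, C

(A) Lq ⊃ Mq (axiom D) characterises the serial frames. Every such R is serial — valid.
(B) q ⊃ Mq is the dual of axiom T, which corresponds to reflexivity. Such an R need not be reflexive — not valid.
(C) MLq ⊃ Lq is the dual of axiom 5; it is valid on a frame exactly when R is euclidean. Every such R is euclidean, so valid.
(D) the dual of axiom 4: valid iff R is transitive. Such an R need not be transitive — not valid.
(E) q ⊃ LMq is axiom B; it is valid on a frame exactly when R is symmetric. Such an R need not be symmetric, so not valid.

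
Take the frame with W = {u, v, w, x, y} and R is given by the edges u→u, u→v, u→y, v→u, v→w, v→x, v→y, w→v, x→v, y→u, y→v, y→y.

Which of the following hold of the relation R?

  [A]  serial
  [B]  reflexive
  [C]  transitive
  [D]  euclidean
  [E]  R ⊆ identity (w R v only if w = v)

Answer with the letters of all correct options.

(A) serial: every world has an R-successor.
(B) not reflexive: not v R v.
(C) not transitive: u R v and v R w but not u R w.
(D) not euclidean: v R u and v R w but not u R w.
(E) not ⊆ identity: u R v with u ≠ v.

A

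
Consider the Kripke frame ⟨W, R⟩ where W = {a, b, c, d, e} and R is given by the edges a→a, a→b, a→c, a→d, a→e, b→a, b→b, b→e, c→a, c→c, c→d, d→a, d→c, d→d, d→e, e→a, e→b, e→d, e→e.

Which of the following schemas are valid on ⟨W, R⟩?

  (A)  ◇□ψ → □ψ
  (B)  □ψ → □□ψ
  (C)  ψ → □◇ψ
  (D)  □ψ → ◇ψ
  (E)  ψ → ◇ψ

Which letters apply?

C, D, E

R is reflexive: each world relates to itself.
R is symmetric: every R-edge is matched by its reverse.
R is not transitive: b R a and a R c but not b R c.
R is not euclidean: a R b and a R c but not b R c.
R is serial: every world has an R-successor.
(A) ◇□ψ → □ψ is the dual of axiom 5; it is valid on a frame exactly when R is euclidean. R is not euclidean, so not valid.
(B) □ψ → □□ψ (axiom 4) characterises the transitive frames. R is not transitive — not valid.
(C) ψ → □◇ψ is axiom B; it is valid on a frame exactly when R is symmetric. R is symmetric, so valid.
(D) □ψ → ◇ψ (axiom D) characterises the serial frames. R is serial — valid.
(E) ψ → ◇ψ (the dual of axiom T) characterises the reflexive frames. R is reflexive — valid.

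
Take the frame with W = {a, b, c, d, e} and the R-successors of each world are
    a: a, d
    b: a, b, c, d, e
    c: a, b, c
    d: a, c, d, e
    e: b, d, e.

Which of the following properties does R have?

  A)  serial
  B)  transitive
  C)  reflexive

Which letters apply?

A, C

(A) serial: every world has an R-successor.
(B) not transitive: a R d and d R c but not a R c.
(C) reflexive: each world relates to itself.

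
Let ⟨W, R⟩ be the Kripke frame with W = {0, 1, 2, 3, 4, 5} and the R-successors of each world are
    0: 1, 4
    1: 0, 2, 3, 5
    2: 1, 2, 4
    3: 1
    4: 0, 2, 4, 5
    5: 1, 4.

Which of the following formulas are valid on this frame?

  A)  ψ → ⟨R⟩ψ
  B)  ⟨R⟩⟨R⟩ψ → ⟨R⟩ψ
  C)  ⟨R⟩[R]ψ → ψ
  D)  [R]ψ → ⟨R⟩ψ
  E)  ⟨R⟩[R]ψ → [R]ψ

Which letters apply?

R is not reflexive: not 0 R 0.
R is symmetric: every R-edge is matched by its reverse.
R is not transitive: 0 R 1 and 1 R 0 but not 0 R 0.
R is not euclidean: 0 R 1 and 0 R 4 but not 1 R 4.
R is serial: every world has an R-successor.
(A) ψ → ⟨R⟩ψ (the dual of axiom T) characterises the reflexive frames. R is not reflexive — not valid.
(B) ⟨R⟩⟨R⟩ψ → ⟨R⟩ψ (the dual of axiom 4) characterises the transitive frames. R is not transitive — not valid.
(C) ⟨R⟩[R]ψ → ψ is the dual of axiom B, which corresponds to symmetry. R is symmetric — valid.
(D) [R]ψ → ⟨R⟩ψ (axiom D) characterises the serial frames. R is serial — valid.
(E) ⟨R⟩[R]ψ → [R]ψ (the dual of axiom 5) characterises the euclidean frames. R is not euclidean — not valid.

C, D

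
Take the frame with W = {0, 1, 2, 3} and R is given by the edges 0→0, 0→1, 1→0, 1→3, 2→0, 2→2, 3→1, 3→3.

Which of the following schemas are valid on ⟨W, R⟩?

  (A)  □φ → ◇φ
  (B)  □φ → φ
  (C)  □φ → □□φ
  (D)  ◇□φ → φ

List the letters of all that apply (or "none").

R is not reflexive: not 1 R 1.
R is not symmetric: 2 R 0 but not 0 R 2.
R is not transitive: 0 R 1 and 1 R 3 but not 0 R 3.
R is serial: every world has an R-successor.
(A) axiom D: valid iff R is serial. R is serial — valid.
(B) axiom T: valid iff R is reflexive. R is not reflexive — not valid.
(C) □φ → □□φ is axiom 4; it is valid on a frame exactly when R is transitive. R is not transitive, so not valid.
(D) ◇□φ → φ is the dual of axiom B; it is valid on a frame exactly when R is symmetric. R is not symmetric, so not valid.

A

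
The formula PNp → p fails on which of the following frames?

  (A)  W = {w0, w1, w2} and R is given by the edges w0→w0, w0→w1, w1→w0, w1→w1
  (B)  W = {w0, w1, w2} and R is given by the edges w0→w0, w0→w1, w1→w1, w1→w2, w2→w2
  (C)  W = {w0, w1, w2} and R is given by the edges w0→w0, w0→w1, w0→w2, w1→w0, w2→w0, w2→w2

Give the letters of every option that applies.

B

The schema PNp → p is the dual of axiom B; it is valid on a frame iff R is symmetric.
(A) R is symmetric (every R-edge is matched by its reverse), so the schema is valid here.
(B) R is not symmetric (w0 R w1 but not w1 R w0), so the schema fails here.
(C) R is symmetric (every R-edge is matched by its reverse), so the schema is valid here.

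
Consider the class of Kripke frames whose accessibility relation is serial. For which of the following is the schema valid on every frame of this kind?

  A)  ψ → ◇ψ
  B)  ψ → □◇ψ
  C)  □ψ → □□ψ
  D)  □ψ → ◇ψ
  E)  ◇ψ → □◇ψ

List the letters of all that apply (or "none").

D

(A) ψ → ◇ψ is the dual of axiom T, which corresponds to reflexivity. Such an R need not be reflexive — not valid.
(B) ψ → □◇ψ (axiom B) characterises the symmetric frames. Such an R need not be symmetric — not valid.
(C) □ψ → □□ψ (axiom 4) characterises the transitive frames. Such an R need not be transitive — not valid.
(D) □ψ → ◇ψ is axiom D; it is valid on a frame exactly when R is serial. Every such R is serial, so valid.
(E) ◇ψ → □◇ψ (axiom 5) characterises the euclidean frames. Such an R need not be euclidean — not valid.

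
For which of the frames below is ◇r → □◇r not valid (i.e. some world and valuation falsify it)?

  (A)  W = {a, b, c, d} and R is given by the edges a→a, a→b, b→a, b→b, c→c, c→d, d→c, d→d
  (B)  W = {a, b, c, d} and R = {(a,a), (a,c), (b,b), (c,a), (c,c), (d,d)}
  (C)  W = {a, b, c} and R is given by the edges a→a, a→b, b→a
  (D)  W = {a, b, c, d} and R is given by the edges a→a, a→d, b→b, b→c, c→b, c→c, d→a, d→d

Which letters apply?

The schema ◇r → □◇r is axiom 5; it is valid on a frame iff R is euclidean.
(A) R is euclidean (any two R-successors of the same world are R-related), so the schema is valid here.
(B) R is euclidean (any two R-successors of the same world are R-related), so the schema is valid here.
(C) R is not euclidean (a R b and a R b but not b R b), so the schema fails here.
(D) R is euclidean (any two R-successors of the same world are R-related), so the schema is valid here.

C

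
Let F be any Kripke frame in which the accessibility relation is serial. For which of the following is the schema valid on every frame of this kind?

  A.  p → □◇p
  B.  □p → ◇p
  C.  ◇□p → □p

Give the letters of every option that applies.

(A) p → □◇p is axiom B, which corresponds to symmetry. Such an R need not be symmetric — not valid.
(B) □p → ◇p (axiom D) characterises the serial frames. Every such R is serial — valid.
(C) ◇□p → □p is the dual of axiom 5; it is valid on a frame exactly when R is euclidean. Such an R need not be euclidean, so not valid.

B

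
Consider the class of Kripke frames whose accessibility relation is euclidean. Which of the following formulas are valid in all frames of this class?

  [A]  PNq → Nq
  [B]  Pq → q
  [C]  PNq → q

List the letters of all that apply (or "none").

(A) PNq → Nq (the dual of axiom 5) characterises the euclidean frames. Every such R is euclidean — valid.
(B) Pq → q is valid only on frames where every R-edge is a self-loop. Such an R need not be a subset of the identity — not valid.
(C) PNq → q is the dual of axiom B, which corresponds to symmetry. Such an R need not be symmetric — not valid.

A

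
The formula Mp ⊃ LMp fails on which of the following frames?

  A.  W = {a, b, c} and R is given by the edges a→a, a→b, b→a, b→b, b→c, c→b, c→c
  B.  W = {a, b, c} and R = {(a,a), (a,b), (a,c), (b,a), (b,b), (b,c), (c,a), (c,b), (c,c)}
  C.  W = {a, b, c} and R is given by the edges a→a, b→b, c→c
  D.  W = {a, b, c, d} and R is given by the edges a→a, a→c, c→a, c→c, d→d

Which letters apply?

A

The schema Mp ⊃ LMp is axiom 5; it is valid on a frame iff R is euclidean.
(A) R is not euclidean (b R a and b R c but not a R c), so the schema fails here.
(B) R is euclidean (any two R-successors of the same world are R-related), so the schema is valid here.
(C) R is euclidean (any two R-successors of the same world are R-related), so the schema is valid here.
(D) R is euclidean (any two R-successors of the same world are R-related), so the schema is valid here.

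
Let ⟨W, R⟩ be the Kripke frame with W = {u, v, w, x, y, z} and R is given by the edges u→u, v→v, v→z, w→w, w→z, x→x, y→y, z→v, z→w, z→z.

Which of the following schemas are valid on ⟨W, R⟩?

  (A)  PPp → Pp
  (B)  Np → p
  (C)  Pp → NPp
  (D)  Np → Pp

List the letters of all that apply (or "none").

R is reflexive: each world relates to itself.
R is not transitive: v R z and z R w but not v R w.
R is not euclidean: z R v and z R w but not v R w.
R is serial: every world has an R-successor.
(A) PPp → Pp is the dual of axiom 4, which corresponds to transitivity. R is not transitive — not valid.
(B) Np → p is axiom T, which corresponds to reflexivity. R is reflexive — valid.
(C) Pp → NPp (axiom 5) characterises the euclidean frames. R is not euclidean — not valid.
(D) Np → Pp is axiom D; it is valid on a frame exactly when R is serial. R is serial, so valid.

B, D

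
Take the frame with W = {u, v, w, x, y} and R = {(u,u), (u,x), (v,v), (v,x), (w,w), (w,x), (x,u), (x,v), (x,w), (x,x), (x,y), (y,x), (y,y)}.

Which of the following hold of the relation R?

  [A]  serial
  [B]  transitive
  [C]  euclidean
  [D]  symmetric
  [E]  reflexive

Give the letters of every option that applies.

(A) serial: every world has an R-successor.
(B) not transitive: u R x and x R v but not u R v.
(C) not euclidean: x R u and x R v but not u R v.
(D) symmetric: every R-edge is matched by its reverse.
(E) reflexive: each world relates to itself.

A, D, E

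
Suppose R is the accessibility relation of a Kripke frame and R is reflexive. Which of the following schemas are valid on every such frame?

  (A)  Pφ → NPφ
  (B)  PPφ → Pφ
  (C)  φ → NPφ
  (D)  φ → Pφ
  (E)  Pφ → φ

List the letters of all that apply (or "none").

A reflexive relation is serial.
(A) Pφ → NPφ (axiom 5) characterises the euclidean frames. Such an R need not be euclidean — not valid.
(B) PPφ → Pφ is the dual of axiom 4, which corresponds to transitivity. Such an R need not be transitive — not valid.
(C) φ → NPφ is axiom B; it is valid on a frame exactly when R is symmetric. Such an R need not be symmetric, so not valid.
(D) the dual of axiom T: valid iff R is reflexive. Every such R is reflexive — valid.
(E) Pφ → φ is the converse of T; it holds exactly when R ⊆ identity. Such an R need not be a subset of the identity — not valid.

D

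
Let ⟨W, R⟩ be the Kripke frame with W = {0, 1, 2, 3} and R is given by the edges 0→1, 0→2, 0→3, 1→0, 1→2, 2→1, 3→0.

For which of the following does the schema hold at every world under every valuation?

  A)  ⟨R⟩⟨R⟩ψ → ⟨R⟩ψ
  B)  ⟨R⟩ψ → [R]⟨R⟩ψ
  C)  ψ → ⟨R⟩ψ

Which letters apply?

R is not reflexive: not 0 R 0.
R is not transitive: 0 R 1 and 1 R 0 but not 0 R 0.
R is not euclidean: 0 R 1 and 0 R 3 but not 1 R 3.
(A) ⟨R⟩⟨R⟩ψ → ⟨R⟩ψ is the dual of axiom 4; it is valid on a frame exactly when R is transitive. R is not transitive, so not valid.
(B) axiom 5: valid iff R is euclidean. R is not euclidean — not valid.
(C) the dual of axiom T: valid iff R is reflexive. R is not reflexive — not valid.

none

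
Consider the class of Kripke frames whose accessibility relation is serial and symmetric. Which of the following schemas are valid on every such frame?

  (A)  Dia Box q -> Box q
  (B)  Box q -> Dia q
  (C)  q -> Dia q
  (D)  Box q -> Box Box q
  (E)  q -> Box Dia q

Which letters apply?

(A) Dia Box q -> Box q is the dual of axiom 5; it is valid on a frame exactly when R is euclidean. Such an R need not be euclidean, so not valid.
(B) Box q -> Dia q is axiom D; it is valid on a frame exactly when R is serial. Every such R is serial, so valid.
(C) q -> Dia q (the dual of axiom T) characterises the reflexive frames. Such an R need not be reflexive — not valid.
(D) Box q -> Box Box q is axiom 4, which corresponds to transitivity. Such an R need not be transitive — not valid.
(E) axiom B: valid iff R is symmetric. Every such R is symmetric — valid.

B, E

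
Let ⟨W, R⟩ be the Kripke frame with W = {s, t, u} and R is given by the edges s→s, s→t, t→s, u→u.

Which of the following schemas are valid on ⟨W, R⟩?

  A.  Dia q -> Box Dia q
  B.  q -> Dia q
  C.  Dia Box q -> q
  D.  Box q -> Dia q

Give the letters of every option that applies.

R is not reflexive: not t R t.
R is symmetric: every R-edge is matched by its reverse.
R is not euclidean: s R t and s R t but not t R t.
R is serial: every world has an R-successor.
(A) Dia q -> Box Dia q is axiom 5, which corresponds to the euclidean property. R is not euclidean — not valid.
(B) q -> Dia q is the dual of axiom T; it is valid on a frame exactly when R is reflexive. R is not reflexive, so not valid.
(C) the dual of axiom B: valid iff R is symmetric. R is symmetric — valid.
(D) axiom D: valid iff R is serial. R is serial — valid.

C, D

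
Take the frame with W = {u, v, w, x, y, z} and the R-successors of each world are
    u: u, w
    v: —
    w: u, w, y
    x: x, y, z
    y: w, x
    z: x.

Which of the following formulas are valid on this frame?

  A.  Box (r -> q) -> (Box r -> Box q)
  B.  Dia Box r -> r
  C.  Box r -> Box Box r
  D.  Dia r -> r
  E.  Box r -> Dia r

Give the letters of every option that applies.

A, B

R is symmetric: every R-edge is matched by its reverse.
R is not transitive: u R w and w R y but not u R y.
R is not serial: v has no R-successor.
R is not a subset of the identity: u R w with u ≠ w.
(A) Box (r -> q) -> (Box r -> Box q) is axiom K, valid on every Kripke frame — valid.
(B) Dia Box r -> r (the dual of axiom B) characterises the symmetric frames. R is symmetric — valid.
(C) Box r -> Box Box r is axiom 4, which corresponds to transitivity. R is not transitive — not valid.
(D) Dia r -> r is the converse of T; it holds exactly when R ⊆ identity. Here R ⊄ identity — not valid.
(E) Box r -> Dia r is axiom D, which corresponds to seriality. R is not serial — not valid.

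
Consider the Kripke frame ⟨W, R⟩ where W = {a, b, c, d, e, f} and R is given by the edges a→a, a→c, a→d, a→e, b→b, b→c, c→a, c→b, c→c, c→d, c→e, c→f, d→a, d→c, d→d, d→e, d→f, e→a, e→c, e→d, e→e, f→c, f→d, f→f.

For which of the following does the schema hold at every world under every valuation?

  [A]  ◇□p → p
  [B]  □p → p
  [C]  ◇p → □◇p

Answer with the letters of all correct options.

A, B

R is reflexive: each world relates to itself.
R is symmetric: every R-edge is matched by its reverse.
R is not euclidean: c R a and c R b but not a R b.
(A) ◇□p → p is the dual of axiom B, which corresponds to symmetry. R is symmetric — valid.
(B) □p → p is axiom T; it is valid on a frame exactly when R is reflexive. R is reflexive, so valid.
(C) ◇p → □◇p is axiom 5, which corresponds to the euclidean property. R is not euclidean — not valid.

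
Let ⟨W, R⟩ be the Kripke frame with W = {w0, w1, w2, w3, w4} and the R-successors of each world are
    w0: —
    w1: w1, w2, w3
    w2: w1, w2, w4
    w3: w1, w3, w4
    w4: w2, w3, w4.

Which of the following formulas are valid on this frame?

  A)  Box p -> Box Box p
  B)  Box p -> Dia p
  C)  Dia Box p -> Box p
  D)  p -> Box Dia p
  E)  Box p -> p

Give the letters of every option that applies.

D

R is not reflexive: not w0 R w0.
R is symmetric: every R-edge is matched by its reverse.
R is not transitive: w1 R w2 and w2 R w4 but not w1 R w4.
R is not euclidean: w1 R w2 and w1 R w3 but not w2 R w3.
R is not serial: w0 has no R-successor.
(A) Box p -> Box Box p is axiom 4; it is valid on a frame exactly when R is transitive. R is not transitive, so not valid.
(B) Box p -> Dia p is axiom D; it is valid on a frame exactly when R is serial. R is not serial, so not valid.
(C) Dia Box p -> Box p (the dual of axiom 5) characterises the euclidean frames. R is not euclidean — not valid.
(D) axiom B: valid iff R is symmetric. R is symmetric — valid.
(E) Box p -> p is axiom T, which corresponds to reflexivity. R is not reflexive — not valid.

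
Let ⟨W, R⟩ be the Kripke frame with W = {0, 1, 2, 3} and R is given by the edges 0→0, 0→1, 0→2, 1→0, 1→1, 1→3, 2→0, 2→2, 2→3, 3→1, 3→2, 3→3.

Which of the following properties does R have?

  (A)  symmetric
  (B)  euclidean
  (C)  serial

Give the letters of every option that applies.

A, C

(A) symmetric: every R-edge is matched by its reverse.
(B) not euclidean: 0 R 1 and 0 R 2 but not 1 R 2.
(C) serial: every world has an R-successor.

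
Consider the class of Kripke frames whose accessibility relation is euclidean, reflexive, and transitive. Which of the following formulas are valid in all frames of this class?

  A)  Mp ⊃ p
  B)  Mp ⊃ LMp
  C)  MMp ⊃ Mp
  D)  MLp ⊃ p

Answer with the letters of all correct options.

A relation that is euclidean, reflexive, and transitive is also serial and symmetric.
(A) Mp ⊃ p (the converse of T) corresponds to R being a subset of the identity. Such an R need not be a subset of the identity, so not valid.
(B) Mp ⊃ LMp is axiom 5; it is valid on a frame exactly when R is euclidean. Every such R is euclidean, so valid.
(C) the dual of axiom 4: valid iff R is transitive. Every such R is transitive — valid.
(D) MLp ⊃ p is the dual of axiom B, which corresponds to symmetry. Every such R is symmetric — valid.

B, C, D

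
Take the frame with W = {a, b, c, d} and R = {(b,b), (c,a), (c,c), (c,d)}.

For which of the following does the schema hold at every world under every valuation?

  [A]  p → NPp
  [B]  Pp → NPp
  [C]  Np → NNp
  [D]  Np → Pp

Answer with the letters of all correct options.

C

R is not symmetric: c R a but not a R c.
R is transitive: R is closed under composition.
R is not euclidean: c R a and c R c but not a R c.
R is not serial: a has no R-successor.
(A) p → NPp (axiom B) characterises the symmetric frames. R is not symmetric — not valid.
(B) Pp → NPp is axiom 5; it is valid on a frame exactly when R is euclidean. R is not euclidean, so not valid.
(C) Np → NNp is axiom 4; it is valid on a frame exactly when R is transitive. R is transitive, so valid.
(D) Np → Pp is axiom D, which corresponds to seriality. R is not serial — not valid.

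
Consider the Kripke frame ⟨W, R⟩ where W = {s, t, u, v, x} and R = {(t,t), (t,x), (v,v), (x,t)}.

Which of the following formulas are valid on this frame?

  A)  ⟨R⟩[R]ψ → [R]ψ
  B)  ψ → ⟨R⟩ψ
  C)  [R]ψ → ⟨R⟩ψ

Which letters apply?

R is not reflexive: not s R s.
R is not euclidean: t R x and t R x but not x R x.
R is not serial: s has no R-successor.
(A) ⟨R⟩[R]ψ → [R]ψ is the dual of axiom 5; it is valid on a frame exactly when R is euclidean. R is not euclidean, so not valid.
(B) ψ → ⟨R⟩ψ is the dual of axiom T; it is valid on a frame exactly when R is reflexive. R is not reflexive, so not valid.
(C) axiom D: valid iff R is serial. R is not serial — not valid.

none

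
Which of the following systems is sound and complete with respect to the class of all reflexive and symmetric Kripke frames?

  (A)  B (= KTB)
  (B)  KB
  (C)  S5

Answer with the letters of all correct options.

A

(A) B (= KTB) is determined by exactly this class.
(B) KB is determined by the class of symmetric frames.
(C) S5 is determined by the class of reflexive, symmetric, and transitive frames.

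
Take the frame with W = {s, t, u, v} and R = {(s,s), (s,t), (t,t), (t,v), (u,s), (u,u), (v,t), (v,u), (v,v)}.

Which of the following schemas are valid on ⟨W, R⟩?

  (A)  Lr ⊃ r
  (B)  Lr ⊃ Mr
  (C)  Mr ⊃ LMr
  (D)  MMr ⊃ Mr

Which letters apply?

A, B

R is reflexive: each world relates to itself.
R is not transitive: s R t and t R v but not s R v.
R is not euclidean: s R t and s R s but not t R s.
R is serial: every world has an R-successor.
(A) axiom T: valid iff R is reflexive. R is reflexive — valid.
(B) Lr ⊃ Mr (axiom D) characterises the serial frames. R is serial — valid.
(C) axiom 5: valid iff R is euclidean. R is not euclidean — not valid.
(D) MMr ⊃ Mr is the dual of axiom 4; it is valid on a frame exactly when R is transitive. R is not transitive, so not valid.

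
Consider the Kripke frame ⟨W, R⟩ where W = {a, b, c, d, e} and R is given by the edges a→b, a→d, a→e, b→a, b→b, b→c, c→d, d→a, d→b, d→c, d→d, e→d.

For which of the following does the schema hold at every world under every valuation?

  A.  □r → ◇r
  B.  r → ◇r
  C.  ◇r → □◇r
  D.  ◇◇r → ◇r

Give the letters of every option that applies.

R is not reflexive: not a R a.
R is not transitive: a R b and b R a but not a R a.
R is not euclidean: a R b and a R d but not b R d.
R is serial: every world has an R-successor.
(A) □r → ◇r is axiom D, which corresponds to seriality. R is serial — valid.
(B) the dual of axiom T: valid iff R is reflexive. R is not reflexive — not valid.
(C) ◇r → □◇r (axiom 5) characterises the euclidean frames. R is not euclidean — not valid.
(D) the dual of axiom 4: valid iff R is transitive. R is not transitive — not valid.

A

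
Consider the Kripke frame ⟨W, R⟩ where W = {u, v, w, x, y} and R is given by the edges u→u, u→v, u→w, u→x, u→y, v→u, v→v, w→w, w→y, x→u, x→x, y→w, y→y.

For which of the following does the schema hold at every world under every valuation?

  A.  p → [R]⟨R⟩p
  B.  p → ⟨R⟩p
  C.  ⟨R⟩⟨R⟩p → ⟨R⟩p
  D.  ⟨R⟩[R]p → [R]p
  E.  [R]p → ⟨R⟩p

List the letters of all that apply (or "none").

R is reflexive: each world relates to itself.
R is not symmetric: u R w but not w R u.
R is not transitive: v R u and u R w but not v R w.
R is not euclidean: u R v and u R w but not v R w.
R is serial: every world has an R-successor.
(A) p → [R]⟨R⟩p (axiom B) characterises the symmetric frames. R is not symmetric — not valid.
(B) p → ⟨R⟩p is the dual of axiom T; it is valid on a frame exactly when R is reflexive. R is reflexive, so valid.
(C) ⟨R⟩⟨R⟩p → ⟨R⟩p (the dual of axiom 4) characterises the transitive frames. R is not transitive — not valid.
(D) the dual of axiom 5: valid iff R is euclidean. R is not euclidean — not valid.
(E) [R]p → ⟨R⟩p (axiom D) characterises the serial frames. R is serial — valid.

B, E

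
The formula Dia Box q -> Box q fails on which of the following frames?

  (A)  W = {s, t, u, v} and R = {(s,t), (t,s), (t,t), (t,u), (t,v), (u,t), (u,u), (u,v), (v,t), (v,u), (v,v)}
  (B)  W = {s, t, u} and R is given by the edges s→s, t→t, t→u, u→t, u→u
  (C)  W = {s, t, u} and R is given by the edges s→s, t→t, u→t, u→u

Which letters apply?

A, C

The schema Dia Box q -> Box q is the dual of axiom 5; it is valid on a frame iff R is euclidean.
(A) R is not euclidean (t R s and t R u but not s R u), so the schema fails here.
(B) R is euclidean (any two R-successors of the same world are R-related), so the schema is valid here.
(C) R is not euclidean (u R t and u R u but not t R u), so the schema fails here.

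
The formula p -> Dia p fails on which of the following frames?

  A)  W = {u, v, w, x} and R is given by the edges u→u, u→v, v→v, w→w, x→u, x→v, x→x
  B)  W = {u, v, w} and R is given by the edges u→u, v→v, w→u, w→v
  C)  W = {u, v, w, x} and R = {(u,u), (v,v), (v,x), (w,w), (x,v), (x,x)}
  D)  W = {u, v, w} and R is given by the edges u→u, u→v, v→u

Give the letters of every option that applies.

The schema p -> Dia p is the dual of axiom T; it is valid on a frame iff R is reflexive.
(A) R is reflexive (each world relates to itself), so the schema is valid here.
(B) R is not reflexive (not w R w), so the schema fails here.
(C) R is reflexive (each world relates to itself), so the schema is valid here.
(D) R is not reflexive (not v R v), so the schema fails here.

B, D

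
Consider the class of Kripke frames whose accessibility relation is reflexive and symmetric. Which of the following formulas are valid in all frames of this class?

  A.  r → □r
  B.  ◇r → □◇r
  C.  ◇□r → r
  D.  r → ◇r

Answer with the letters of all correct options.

C, D

Reflexive relations are serial.
(A) r → □r is valid only on frames where every R-edge is a self-loop. Such an R need not be a subset of the identity — not valid.
(B) ◇r → □◇r is axiom 5; it is valid on a frame exactly when R is euclidean. Such an R need not be euclidean, so not valid.
(C) the dual of axiom B: valid iff R is symmetric. Every such R is symmetric — valid.
(D) r → ◇r is the dual of axiom T, which corresponds to reflexivity. Every such R is reflexive — valid.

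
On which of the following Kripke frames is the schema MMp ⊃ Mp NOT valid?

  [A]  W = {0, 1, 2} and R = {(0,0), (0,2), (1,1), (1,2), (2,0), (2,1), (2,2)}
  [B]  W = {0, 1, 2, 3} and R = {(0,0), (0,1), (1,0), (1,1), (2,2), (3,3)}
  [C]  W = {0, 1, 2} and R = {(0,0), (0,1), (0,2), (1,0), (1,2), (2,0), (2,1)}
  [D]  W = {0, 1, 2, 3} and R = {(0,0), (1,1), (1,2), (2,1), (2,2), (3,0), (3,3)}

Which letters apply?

The schema MMp ⊃ Mp is the dual of axiom 4; it is valid on a frame iff R is transitive.
(A) R is not transitive (0 R 2 and 2 R 1 but not 0 R 1), so the schema fails here.
(B) R is transitive (R is closed under composition), so the schema is valid here.
(C) R is not transitive (1 R 0 and 0 R 1 but not 1 R 1), so the schema fails here.
(D) R is transitive (R is closed under composition), so the schema is valid here.

A, C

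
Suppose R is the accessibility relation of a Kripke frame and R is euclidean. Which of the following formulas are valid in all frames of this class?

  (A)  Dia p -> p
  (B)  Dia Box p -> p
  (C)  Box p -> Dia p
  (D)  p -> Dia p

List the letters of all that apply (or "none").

(A) Dia p -> p is the converse of T; it holds exactly when R ⊆ identity. Such an R need not be a subset of the identity — not valid.
(B) the dual of axiom B: valid iff R is symmetric. Such an R need not be symmetric — not valid.
(C) Box p -> Dia p is axiom D, which corresponds to seriality. Such an R need not be serial — not valid.
(D) p -> Dia p is the dual of axiom T, which corresponds to reflexivity. Such an R need not be reflexive — not valid.

none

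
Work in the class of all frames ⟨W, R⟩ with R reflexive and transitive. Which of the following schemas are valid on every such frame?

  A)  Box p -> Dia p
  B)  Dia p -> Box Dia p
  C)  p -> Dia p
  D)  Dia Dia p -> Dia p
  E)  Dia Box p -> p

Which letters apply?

A, C, D

Reflexive relations are serial.
(A) Box p -> Dia p is axiom D, which corresponds to seriality. Every such R is serial — valid.
(B) Dia p -> Box Dia p is axiom 5; it is valid on a frame exactly when R is euclidean. Such an R need not be euclidean, so not valid.
(C) the dual of axiom T: valid iff R is reflexive. Every such R is reflexive — valid.
(D) the dual of axiom 4: valid iff R is transitive. Every such R is transitive — valid.
(E) Dia Box p -> p (the dual of axiom B) characterises the symmetric frames. Such an R need not be symmetric — not valid.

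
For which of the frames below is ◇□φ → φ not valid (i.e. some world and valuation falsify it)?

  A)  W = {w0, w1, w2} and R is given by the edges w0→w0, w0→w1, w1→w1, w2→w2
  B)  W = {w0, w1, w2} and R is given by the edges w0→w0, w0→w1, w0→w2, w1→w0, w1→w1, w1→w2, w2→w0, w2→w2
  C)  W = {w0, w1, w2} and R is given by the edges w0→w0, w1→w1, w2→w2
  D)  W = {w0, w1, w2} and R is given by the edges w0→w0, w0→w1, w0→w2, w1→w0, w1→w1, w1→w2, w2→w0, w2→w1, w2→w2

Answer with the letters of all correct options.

The schema ◇□φ → φ is the dual of axiom B; it is valid on a frame iff R is symmetric.
(A) R is not symmetric (w0 R w1 but not w1 R w0), so the schema fails here.
(B) R is not symmetric (w1 R w2 but not w2 R w1), so the schema fails here.
(C) R is symmetric (every R-edge is matched by its reverse), so the schema is valid here.
(D) R is symmetric (every R-edge is matched by its reverse), so the schema is valid here.

A, B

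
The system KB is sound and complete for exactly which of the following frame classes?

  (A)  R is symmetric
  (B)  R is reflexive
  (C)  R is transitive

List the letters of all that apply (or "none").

(A) KB is sound and complete for exactly this class.
(B) this class determines T (= KT), not KB.
(C) this class determines K4, not KB.

A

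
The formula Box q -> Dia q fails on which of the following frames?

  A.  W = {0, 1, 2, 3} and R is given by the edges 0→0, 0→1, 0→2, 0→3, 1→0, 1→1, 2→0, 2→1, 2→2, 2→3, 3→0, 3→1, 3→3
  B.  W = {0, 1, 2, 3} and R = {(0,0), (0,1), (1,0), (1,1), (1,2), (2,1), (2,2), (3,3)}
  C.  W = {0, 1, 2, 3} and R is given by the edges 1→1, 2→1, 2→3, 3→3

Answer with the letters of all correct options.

The schema Box q -> Dia q is axiom D; it is valid on a frame iff R is serial.
(A) R is serial (every world has an R-successor), so the schema is valid here.
(B) R is serial (every world has an R-successor), so the schema is valid here.
(C) R is not serial (0 has no R-successor), so the schema fails here.

C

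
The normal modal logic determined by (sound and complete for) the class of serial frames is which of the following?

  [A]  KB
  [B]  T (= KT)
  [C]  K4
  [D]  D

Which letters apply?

(A) KB is determined by the class of symmetric frames.
(B) T (= KT) is determined by the class of reflexive frames.
(C) K4 is determined by the class of transitive frames.
(D) D is determined by exactly this class.

D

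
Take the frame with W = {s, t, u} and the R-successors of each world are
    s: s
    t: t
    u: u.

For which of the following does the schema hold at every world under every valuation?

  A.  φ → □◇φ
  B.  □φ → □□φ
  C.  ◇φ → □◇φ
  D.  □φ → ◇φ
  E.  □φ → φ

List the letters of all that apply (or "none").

A, B, C, D, E

R is reflexive: each world relates to itself.
R is symmetric: every R-edge is matched by its reverse.
R is transitive: R is closed under composition.
R is euclidean: any two R-successors of the same world are R-related.
R is serial: every world has an R-successor.
(A) φ → □◇φ is axiom B; it is valid on a frame exactly when R is symmetric. R is symmetric, so valid.
(B) □φ → □□φ is axiom 4; it is valid on a frame exactly when R is transitive. R is transitive, so valid.
(C) axiom 5: valid iff R is euclidean. R is euclidean — valid.
(D) □φ → ◇φ (axiom D) characterises the serial frames. R is serial — valid.
(E) □φ → φ is axiom T, which corresponds to reflexivity. R is reflexive — valid.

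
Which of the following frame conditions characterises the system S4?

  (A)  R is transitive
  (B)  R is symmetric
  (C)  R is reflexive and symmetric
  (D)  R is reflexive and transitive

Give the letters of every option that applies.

D

(A) this class determines K4, not S4.
(B) this class determines KB, not S4.
(C) this class determines B (= KTB), not S4.
(D) S4 is sound and complete for exactly this class.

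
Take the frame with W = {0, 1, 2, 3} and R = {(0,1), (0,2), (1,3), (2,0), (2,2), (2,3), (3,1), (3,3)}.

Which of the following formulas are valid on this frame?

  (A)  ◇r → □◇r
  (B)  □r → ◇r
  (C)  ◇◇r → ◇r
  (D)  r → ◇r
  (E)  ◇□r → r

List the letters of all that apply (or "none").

B

R is not reflexive: not 0 R 0.
R is not symmetric: 0 R 1 but not 1 R 0.
R is not transitive: 0 R 1 and 1 R 3 but not 0 R 3.
R is not euclidean: 0 R 1 and 0 R 2 but not 1 R 2.
R is serial: every world has an R-successor.
(A) ◇r → □◇r (axiom 5) characterises the euclidean frames. R is not euclidean — not valid.
(B) axiom D: valid iff R is serial. R is serial — valid.
(C) the dual of axiom 4: valid iff R is transitive. R is not transitive — not valid.
(D) r → ◇r is the dual of axiom T, which corresponds to reflexivity. R is not reflexive — not valid.
(E) ◇□r → r is the dual of axiom B; it is valid on a frame exactly when R is symmetric. R is not symmetric, so not valid.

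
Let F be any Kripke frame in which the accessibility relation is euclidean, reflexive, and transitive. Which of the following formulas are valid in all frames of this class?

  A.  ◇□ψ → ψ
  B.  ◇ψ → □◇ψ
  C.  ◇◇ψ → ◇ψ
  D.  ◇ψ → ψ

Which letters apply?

A, B, C

A relation that is euclidean, reflexive, and transitive is also serial and symmetric.
(A) ◇□ψ → ψ is the dual of axiom B, which corresponds to symmetry. Every such R is symmetric — valid.
(B) axiom 5: valid iff R is euclidean. Every such R is euclidean — valid.
(C) ◇◇ψ → ◇ψ is the dual of axiom 4, which corresponds to transitivity. Every such R is transitive — valid.
(D) ◇ψ → ψ is valid only on frames where every R-edge is a self-loop. Such an R need not be a subset of the identity — not valid.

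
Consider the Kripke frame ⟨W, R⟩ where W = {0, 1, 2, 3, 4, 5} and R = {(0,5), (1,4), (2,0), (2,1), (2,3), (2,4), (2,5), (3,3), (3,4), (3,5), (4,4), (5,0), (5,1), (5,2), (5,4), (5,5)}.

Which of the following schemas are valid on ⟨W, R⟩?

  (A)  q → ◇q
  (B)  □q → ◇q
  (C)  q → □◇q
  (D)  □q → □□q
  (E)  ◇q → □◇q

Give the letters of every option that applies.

R is not reflexive: not 0 R 0.
R is not symmetric: 1 R 4 but not 4 R 1.
R is not transitive: 0 R 5 and 5 R 0 but not 0 R 0.
R is not euclidean: 2 R 0 and 2 R 1 but not 0 R 1.
R is serial: every world has an R-successor.
(A) q → ◇q (the dual of axiom T) characterises the reflexive frames. R is not reflexive — not valid.
(B) □q → ◇q is axiom D, which corresponds to seriality. R is serial — valid.
(C) q → □◇q (axiom B) characterises the symmetric frames. R is not symmetric — not valid.
(D) □q → □□q is axiom 4, which corresponds to transitivity. R is not transitive — not valid.
(E) axiom 5: valid iff R is euclidean. R is not euclidean — not valid.

B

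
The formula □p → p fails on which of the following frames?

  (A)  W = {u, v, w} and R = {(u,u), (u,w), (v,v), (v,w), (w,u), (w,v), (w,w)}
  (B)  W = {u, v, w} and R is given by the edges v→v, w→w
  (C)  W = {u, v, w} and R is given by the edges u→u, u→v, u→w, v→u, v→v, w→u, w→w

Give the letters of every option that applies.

The schema □p → p is axiom T; it is valid on a frame iff R is reflexive.
(A) R is reflexive (each world relates to itself), so the schema is valid here.
(B) R is not reflexive (not u R u), so the schema fails here.
(C) R is reflexive (each world relates to itself), so the schema is valid here.

B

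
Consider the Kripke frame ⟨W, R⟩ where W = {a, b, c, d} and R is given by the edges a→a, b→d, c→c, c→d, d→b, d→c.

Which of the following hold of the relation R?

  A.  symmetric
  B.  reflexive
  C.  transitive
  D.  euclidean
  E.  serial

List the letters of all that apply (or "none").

(A) symmetric: every R-edge is matched by its reverse.
(B) not reflexive: not b R b.
(C) not transitive: b R d and d R b but not b R b.
(D) not euclidean: d R b and d R c but not b R c.
(E) serial: every world has an R-successor.

A, E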